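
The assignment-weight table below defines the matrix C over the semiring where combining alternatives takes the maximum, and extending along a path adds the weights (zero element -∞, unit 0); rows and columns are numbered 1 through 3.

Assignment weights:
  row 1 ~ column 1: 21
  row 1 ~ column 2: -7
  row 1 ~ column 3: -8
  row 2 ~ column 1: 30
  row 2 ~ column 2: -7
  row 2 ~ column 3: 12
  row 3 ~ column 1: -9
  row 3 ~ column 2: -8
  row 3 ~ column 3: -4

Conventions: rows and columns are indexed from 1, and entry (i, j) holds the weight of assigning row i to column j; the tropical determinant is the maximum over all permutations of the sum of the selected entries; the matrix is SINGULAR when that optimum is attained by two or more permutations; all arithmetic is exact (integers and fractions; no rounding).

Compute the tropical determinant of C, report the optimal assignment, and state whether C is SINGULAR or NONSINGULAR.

σ = (1, 2, 3): 21 + (-7) + (-4) = 10
σ = (1, 3, 2): 21 + 12 + (-8) = 25
σ = (2, 1, 3): (-7) + 30 + (-4) = 19
σ = (2, 3, 1): (-7) + 12 + (-9) = -4
σ = (3, 1, 2): (-8) + 30 + (-8) = 14
σ = (3, 2, 1): (-8) + (-7) + (-9) = -24
Optimal value attained by: σ = (1, 3, 2).
Answer: det⊕(C) = 25; verdict: NONSINGULAR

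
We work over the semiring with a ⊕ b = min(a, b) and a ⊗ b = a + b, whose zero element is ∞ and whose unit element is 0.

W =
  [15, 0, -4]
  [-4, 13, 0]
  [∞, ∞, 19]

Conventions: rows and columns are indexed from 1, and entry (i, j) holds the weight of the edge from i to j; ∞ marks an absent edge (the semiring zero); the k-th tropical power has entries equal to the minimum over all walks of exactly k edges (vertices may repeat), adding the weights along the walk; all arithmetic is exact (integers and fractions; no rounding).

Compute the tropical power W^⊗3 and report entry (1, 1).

W^⊗2:
  [-4, 13, 0]
  [9, -4, -8]
  [∞, ∞, 38]
W^⊗3:
  [9, -4, -8]
  [-8, 9, -4]
  [∞, ∞, 57]
Key observation: the optimum is the walk 1->2->2->1, with weight 0 + 13 + (-4) = 9.
Optimal value attained by: walk 1->2->2->1.
Answer: (W^⊗3)[1][1] = 9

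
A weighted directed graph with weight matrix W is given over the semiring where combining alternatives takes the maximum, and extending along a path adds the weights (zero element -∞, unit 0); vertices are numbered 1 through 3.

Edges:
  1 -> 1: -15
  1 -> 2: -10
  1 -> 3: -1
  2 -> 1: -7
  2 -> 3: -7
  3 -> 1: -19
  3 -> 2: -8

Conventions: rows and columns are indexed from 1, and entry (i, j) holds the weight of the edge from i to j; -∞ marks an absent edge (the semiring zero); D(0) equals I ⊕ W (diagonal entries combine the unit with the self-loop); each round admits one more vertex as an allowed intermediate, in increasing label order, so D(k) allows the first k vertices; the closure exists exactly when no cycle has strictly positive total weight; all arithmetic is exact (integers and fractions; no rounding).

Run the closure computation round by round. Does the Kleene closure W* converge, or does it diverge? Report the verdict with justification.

D(0):
  [0, -10, -1]
  [-7, 0, -7]
  [-19, -8, 0]
D(1):
  [0, -10, -1]
  [-7, 0, -7]
  [-19, -8, 0]
D(2):
  [0, -10, -1]
  [-7, 0, -7]
  [-15, -8, 0]
D(3):
  [0, -9, -1]
  [-7, 0, -7]
  [-15, -8, 0]
Key observation: every diagonal entry stays at the unit through all rounds, so no improving cycle exists.
Answer: CONVERGES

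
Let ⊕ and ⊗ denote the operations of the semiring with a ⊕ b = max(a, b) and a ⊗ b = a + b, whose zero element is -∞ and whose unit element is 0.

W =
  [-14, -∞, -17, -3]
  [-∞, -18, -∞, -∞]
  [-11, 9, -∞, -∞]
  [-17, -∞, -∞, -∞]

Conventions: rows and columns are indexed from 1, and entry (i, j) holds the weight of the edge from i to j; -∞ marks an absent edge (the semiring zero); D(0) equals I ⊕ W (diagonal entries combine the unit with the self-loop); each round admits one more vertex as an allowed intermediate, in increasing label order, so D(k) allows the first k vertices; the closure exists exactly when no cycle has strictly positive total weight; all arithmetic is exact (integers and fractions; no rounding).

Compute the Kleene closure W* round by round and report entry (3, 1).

D(0):
  [0, -∞, -17, -3]
  [-∞, 0, -∞, -∞]
  [-11, 9, 0, -∞]
  [-17, -∞, -∞, 0]
D(1):
  [0, -∞, -17, -3]
  [-∞, 0, -∞, -∞]
  [-11, 9, 0, -14]
  [-17, -∞, -34, 0]
D(2):
  [0, -∞, -17, -3]
  [-∞, 0, -∞, -∞]
  [-11, 9, 0, -14]
  [-17, -∞, -34, 0]
D(3):
  [0, -8, -17, -3]
  [-∞, 0, -∞, -∞]
  [-11, 9, 0, -14]
  [-17, -25, -34, 0]
D(4):
  [0, -8, -17, -3]
  [-∞, 0, -∞, -∞]
  [-11, 9, 0, -14]
  [-17, -25, -34, 0]
Answer: W*[3][1] = -11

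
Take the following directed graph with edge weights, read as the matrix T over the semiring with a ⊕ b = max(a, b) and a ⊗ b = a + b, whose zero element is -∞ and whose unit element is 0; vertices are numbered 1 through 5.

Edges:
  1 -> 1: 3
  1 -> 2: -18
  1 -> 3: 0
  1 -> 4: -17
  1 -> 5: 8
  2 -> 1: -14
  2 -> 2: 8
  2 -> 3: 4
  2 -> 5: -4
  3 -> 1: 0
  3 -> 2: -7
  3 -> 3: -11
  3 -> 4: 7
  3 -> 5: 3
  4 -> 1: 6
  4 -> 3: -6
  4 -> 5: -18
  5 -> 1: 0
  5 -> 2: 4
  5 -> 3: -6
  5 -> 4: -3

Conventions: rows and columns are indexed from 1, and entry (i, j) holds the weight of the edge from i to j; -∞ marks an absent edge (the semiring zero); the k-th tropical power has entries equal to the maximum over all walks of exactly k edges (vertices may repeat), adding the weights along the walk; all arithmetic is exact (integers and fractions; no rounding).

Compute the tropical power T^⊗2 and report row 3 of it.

T^⊗2:
  [8, 12, 3, 7, 11]
  [4, 16, 12, 11, 7]
  [13, 7, 1, 0, 8]
  [9, -12, 6, 1, 14]
  [3, 12, 8, 1, 8]
Answer: row 3 of T^⊗2 = [13, 7, 1, 0, 8]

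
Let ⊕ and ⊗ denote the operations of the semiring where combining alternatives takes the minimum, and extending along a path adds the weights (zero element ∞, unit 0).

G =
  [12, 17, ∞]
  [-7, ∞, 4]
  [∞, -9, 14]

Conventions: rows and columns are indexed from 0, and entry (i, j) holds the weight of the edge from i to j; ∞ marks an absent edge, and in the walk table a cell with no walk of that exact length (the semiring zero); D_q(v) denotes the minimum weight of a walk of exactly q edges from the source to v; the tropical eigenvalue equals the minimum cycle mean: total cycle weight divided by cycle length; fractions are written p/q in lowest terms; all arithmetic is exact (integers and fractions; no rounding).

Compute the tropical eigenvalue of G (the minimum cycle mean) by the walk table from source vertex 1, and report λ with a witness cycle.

q=0: [∞, 0, ∞]
q=1: [-7, ∞, 4]
q=2: [5, -5, 18]
q=3: [-12, 9, -1]
Optimal cycle mean attained by: cycle 1->2->1, total 4 + (-9), length 2.
Answer: λ = -5/2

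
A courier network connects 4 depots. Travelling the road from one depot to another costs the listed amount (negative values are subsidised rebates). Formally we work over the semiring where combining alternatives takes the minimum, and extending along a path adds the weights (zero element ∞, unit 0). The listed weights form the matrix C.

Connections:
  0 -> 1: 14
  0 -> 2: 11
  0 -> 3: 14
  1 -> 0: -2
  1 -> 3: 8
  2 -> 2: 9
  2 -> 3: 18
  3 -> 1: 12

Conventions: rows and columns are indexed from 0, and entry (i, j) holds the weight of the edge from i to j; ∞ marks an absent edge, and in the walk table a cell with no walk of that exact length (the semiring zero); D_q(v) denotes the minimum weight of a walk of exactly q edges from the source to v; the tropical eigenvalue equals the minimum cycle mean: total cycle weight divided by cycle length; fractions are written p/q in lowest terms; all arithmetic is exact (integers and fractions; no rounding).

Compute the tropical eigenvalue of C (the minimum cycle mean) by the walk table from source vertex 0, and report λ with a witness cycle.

q=0: [0, ∞, ∞, ∞]
q=1: [∞, 14, 11, 14]
q=2: [12, 26, 20, 22]
q=3: [24, 26, 23, 26]
q=4: [24, 38, 32, 34]
Optimal cycle mean attained by: cycle 0->1->0, total 14 + (-2), length 2.
Answer: λ = 6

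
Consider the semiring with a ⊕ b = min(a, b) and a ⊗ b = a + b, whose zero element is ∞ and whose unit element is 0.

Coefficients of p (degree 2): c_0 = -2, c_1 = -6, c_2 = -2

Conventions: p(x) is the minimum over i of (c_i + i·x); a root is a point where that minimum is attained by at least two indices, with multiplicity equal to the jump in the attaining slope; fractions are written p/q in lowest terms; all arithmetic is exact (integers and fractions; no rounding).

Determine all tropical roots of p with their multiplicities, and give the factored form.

hull edge (i=0, c=-2) to (i=1, c=-6): slope -4, span 1
hull edge (i=1, c=-6) to (i=2, c=-2): slope 4, span 1
Factored form: p(x) = -2 ⊗ (x ⊕ (-4)) ⊗ (x ⊕ 4)
Answer: roots = -4 (mult 1), 4 (mult 1)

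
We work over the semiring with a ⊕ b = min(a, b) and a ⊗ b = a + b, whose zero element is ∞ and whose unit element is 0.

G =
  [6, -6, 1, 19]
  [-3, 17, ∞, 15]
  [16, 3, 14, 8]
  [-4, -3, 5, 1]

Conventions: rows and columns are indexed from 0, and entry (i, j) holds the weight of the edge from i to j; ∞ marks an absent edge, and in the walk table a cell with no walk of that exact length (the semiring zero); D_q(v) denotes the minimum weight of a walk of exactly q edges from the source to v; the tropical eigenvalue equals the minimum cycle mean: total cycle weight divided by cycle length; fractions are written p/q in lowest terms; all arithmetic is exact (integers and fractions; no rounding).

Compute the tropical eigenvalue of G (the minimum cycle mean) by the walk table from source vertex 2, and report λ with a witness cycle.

q=0: [∞, ∞, 0, ∞]
q=1: [16, 3, 14, 8]
q=2: [0, 5, 13, 9]
q=3: [2, -6, 1, 10]
q=4: [-9, -4, 3, 9]
Optimal cycle mean attained by: cycle 0->1->0, total (-6) + (-3), length 2.
Answer: λ = -9/2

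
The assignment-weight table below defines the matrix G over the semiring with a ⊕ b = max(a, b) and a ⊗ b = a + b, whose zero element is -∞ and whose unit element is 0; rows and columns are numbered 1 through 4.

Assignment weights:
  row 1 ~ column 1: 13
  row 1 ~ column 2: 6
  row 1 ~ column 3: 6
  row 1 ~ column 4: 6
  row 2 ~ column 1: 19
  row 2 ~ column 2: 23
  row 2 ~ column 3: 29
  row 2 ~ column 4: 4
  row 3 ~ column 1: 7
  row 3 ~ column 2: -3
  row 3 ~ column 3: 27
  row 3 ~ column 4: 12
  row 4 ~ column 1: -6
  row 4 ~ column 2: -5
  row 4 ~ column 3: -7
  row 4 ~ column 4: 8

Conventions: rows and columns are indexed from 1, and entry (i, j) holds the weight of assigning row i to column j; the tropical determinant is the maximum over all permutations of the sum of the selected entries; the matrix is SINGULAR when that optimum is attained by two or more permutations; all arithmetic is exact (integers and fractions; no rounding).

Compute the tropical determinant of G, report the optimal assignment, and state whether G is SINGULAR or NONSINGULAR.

σ = (1, 2, 3, 4): 13 + 23 + 27 + 8 = 71
σ = (1, 2, 4, 3): 13 + 23 + 12 + (-7) = 41
σ = (1, 3, 2, 4): 13 + 29 + (-3) + 8 = 47
σ = (1, 3, 4, 2): 13 + 29 + 12 + (-5) = 49
σ = (1, 4, 2, 3): 13 + 4 + (-3) + (-7) = 7
σ = (1, 4, 3, 2): 13 + 4 + 27 + (-5) = 39
σ = (2, 1, 3, 4): 6 + 19 + 27 + 8 = 60
σ = (2, 1, 4, 3): 6 + 19 + 12 + (-7) = 30
σ = (2, 3, 1, 4): 6 + 29 + 7 + 8 = 50
σ = (2, 3, 4, 1): 6 + 29 + 12 + (-6) = 41
σ = (2, 4, 1, 3): 6 + 4 + 7 + (-7) = 10
σ = (2, 4, 3, 1): 6 + 4 + 27 + (-6) = 31
σ = (3, 1, 2, 4): 6 + 19 + (-3) + 8 = 30
σ = (3, 1, 4, 2): 6 + 19 + 12 + (-5) = 32
σ = (3, 2, 1, 4): 6 + 23 + 7 + 8 = 44
σ = (3, 2, 4, 1): 6 + 23 + 12 + (-6) = 35
σ = (3, 4, 1, 2): 6 + 4 + 7 + (-5) = 12
σ = (3, 4, 2, 1): 6 + 4 + (-3) + (-6) = 1
σ = (4, 1, 2, 3): 6 + 19 + (-3) + (-7) = 15
σ = (4, 1, 3, 2): 6 + 19 + 27 + (-5) = 47
σ = (4, 2, 1, 3): 6 + 23 + 7 + (-7) = 29
σ = (4, 2, 3, 1): 6 + 23 + 27 + (-6) = 50
σ = (4, 3, 1, 2): 6 + 29 + 7 + (-5) = 37
σ = (4, 3, 2, 1): 6 + 29 + (-3) + (-6) = 26
Optimal value attained by: σ = (1, 2, 3, 4).
Answer: det⊕(G) = 71; verdict: NONSINGULAR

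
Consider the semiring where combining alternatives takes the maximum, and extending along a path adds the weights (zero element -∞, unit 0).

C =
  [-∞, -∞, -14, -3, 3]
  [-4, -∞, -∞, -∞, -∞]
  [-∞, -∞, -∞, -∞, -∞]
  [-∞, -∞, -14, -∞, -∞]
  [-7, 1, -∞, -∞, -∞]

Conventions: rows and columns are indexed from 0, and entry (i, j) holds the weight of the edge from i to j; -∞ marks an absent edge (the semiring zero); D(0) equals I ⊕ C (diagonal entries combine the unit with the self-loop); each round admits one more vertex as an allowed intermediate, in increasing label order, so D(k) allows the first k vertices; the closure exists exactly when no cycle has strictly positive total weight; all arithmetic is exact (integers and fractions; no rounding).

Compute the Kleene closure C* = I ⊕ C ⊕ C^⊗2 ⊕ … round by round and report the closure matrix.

D(0):
  [0, -∞, -14, -3, 3]
  [-4, 0, -∞, -∞, -∞]
  [-∞, -∞, 0, -∞, -∞]
  [-∞, -∞, -14, 0, -∞]
  [-7, 1, -∞, -∞, 0]
D(1):
  [0, -∞, -14, -3, 3]
  [-4, 0, -18, -7, -1]
  [-∞, -∞, 0, -∞, -∞]
  [-∞, -∞, -14, 0, -∞]
  [-7, 1, -21, -10, 0]
D(2):
  [0, -∞, -14, -3, 3]
  [-4, 0, -18, -7, -1]
  [-∞, -∞, 0, -∞, -∞]
  [-∞, -∞, -14, 0, -∞]
  [-3, 1, -17, -6, 0]
D(3):
  [0, -∞, -14, -3, 3]
  [-4, 0, -18, -7, -1]
  [-∞, -∞, 0, -∞, -∞]
  [-∞, -∞, -14, 0, -∞]
  [-3, 1, -17, -6, 0]
D(4):
  [0, -∞, -14, -3, 3]
  [-4, 0, -18, -7, -1]
  [-∞, -∞, 0, -∞, -∞]
  [-∞, -∞, -14, 0, -∞]
  [-3, 1, -17, -6, 0]
D(5):
  [0, 4, -14, -3, 3]
  [-4, 0, -18, -7, -1]
  [-∞, -∞, 0, -∞, -∞]
  [-∞, -∞, -14, 0, -∞]
  [-3, 1, -17, -6, 0]
Answer: C* = [[0, 4, -14, -3, 3], [-4, 0, -18, -7, -1], [-∞, -∞, 0, -∞, -∞], [-∞, -∞, -14, 0, -∞], [-3, 1, -17, -6, 0]]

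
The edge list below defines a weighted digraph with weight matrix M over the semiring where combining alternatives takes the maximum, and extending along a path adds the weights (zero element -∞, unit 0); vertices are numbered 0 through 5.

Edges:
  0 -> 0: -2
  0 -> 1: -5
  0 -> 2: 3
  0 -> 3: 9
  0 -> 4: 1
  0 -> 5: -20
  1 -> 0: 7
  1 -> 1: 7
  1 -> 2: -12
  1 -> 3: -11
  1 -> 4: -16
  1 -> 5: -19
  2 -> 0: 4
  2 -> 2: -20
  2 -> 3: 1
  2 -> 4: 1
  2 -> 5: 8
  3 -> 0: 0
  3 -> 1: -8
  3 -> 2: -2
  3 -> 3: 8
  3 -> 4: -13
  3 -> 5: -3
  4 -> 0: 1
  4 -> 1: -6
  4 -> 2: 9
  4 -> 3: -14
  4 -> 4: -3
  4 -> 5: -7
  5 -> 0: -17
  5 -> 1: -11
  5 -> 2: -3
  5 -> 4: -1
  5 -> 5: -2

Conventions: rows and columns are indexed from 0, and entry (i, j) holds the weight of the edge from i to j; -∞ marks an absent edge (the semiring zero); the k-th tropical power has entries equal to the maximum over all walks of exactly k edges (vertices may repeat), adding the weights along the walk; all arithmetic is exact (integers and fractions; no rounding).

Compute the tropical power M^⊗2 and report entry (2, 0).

M^⊗2:
  [9, 2, 10, 17, 4, 11]
  [14, 14, 10, 16, 8, -4]
  [2, -1, 10, 13, 7, 6]
  [8, 0, 6, 16, 1, 6]
  [13, 1, 6, 10, 10, 17]
  [1, -4, 8, -2, -2, 5]
Key observation: the optimum is the walk 2->0->0, with weight 4 + (-2) = 2.
Optimal value attained by: walk 2->0->0.
Answer: (M^⊗2)[2][0] = 2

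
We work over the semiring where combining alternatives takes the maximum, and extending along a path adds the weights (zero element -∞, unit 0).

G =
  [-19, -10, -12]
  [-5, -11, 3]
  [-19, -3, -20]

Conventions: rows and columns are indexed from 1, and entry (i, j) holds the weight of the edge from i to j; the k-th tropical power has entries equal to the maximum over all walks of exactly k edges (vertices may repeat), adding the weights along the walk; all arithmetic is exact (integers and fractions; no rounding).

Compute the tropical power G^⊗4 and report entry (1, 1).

G^⊗2:
  [-15, -15, -7]
  [-16, 0, -8]
  [-8, -14, 0]
G^⊗3:
  [-20, -10, -12]
  [-5, -11, 3]
  [-19, -3, -11]
G^⊗4:
  [-15, -15, -7]
  [-16, 0, -8]
  [-8, -14, 0]
Key observation: the optimum is the walk 1->2->3->2->1, with weight (-10) + 3 + (-3) + (-5) = -15.
Optimal value attained by: walk 1->2->3->2->1.
Answer: (G^⊗4)[1][1] = -15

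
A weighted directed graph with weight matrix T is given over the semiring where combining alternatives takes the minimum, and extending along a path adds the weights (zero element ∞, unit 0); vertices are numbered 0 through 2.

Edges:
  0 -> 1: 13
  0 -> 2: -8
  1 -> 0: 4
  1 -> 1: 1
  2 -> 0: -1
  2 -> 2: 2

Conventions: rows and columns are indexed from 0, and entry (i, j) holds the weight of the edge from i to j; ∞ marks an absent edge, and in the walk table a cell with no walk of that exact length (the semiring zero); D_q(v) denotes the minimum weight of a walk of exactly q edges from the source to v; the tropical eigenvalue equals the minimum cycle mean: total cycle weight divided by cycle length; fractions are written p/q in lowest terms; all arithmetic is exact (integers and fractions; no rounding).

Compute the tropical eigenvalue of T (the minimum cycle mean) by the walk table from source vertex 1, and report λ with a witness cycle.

q=0: [∞, 0, ∞]
q=1: [4, 1, ∞]
q=2: [5, 2, -4]
q=3: [-5, 3, -3]
Optimal cycle mean attained by: cycle 0->2->0, total (-8) + (-1), length 2.
Answer: λ = -9/2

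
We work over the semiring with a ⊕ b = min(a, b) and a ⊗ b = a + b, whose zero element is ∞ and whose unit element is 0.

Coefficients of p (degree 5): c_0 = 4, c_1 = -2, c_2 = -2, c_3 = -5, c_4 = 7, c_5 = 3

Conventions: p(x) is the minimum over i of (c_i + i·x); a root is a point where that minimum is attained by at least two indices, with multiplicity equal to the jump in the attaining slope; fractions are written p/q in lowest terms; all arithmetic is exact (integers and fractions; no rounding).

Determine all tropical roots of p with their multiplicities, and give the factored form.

hull edge (i=0, c=4) to (i=1, c=-2): slope -6, span 1
hull edge (i=1, c=-2) to (i=3, c=-5): slope -3/2, span 2
hull edge (i=3, c=-5) to (i=5, c=3): slope 4, span 2
Factored form: p(x) = 3 ⊗ (x ⊕ (-4)) ⊗ (x ⊕ (-4)) ⊗ (x ⊕ 3/2) ⊗ (x ⊕ 3/2) ⊗ (x ⊕ 6)
Answer: roots = -4 (mult 2), 3/2 (mult 2), 6 (mult 1)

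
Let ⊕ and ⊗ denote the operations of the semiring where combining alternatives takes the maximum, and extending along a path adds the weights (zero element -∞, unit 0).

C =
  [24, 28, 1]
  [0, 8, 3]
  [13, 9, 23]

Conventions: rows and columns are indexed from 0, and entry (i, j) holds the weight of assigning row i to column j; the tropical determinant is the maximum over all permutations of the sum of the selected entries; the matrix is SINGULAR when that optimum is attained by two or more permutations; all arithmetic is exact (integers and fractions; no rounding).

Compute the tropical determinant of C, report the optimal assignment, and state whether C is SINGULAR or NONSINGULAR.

σ = (0, 1, 2): 24 + 8 + 23 = 55
σ = (0, 2, 1): 24 + 3 + 9 = 36
σ = (1, 0, 2): 28 + 0 + 23 = 51
σ = (1, 2, 0): 28 + 3 + 13 = 44
σ = (2, 0, 1): 1 + 0 + 9 = 10
σ = (2, 1, 0): 1 + 8 + 13 = 22
Optimal value attained by: σ = (0, 1, 2).
Answer: det⊕(C) = 55; verdict: NONSINGULAR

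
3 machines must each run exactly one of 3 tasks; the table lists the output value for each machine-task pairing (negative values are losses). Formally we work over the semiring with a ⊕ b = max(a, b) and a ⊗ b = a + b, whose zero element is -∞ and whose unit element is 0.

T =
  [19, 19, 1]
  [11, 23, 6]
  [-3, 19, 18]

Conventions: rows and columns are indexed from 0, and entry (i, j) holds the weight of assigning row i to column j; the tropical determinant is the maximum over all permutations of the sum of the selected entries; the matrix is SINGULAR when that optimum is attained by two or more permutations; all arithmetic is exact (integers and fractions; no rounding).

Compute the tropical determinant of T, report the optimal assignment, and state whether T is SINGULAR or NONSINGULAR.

σ = (0, 1, 2): 19 + 23 + 18 = 60
σ = (0, 2, 1): 19 + 6 + 19 = 44
σ = (1, 0, 2): 19 + 11 + 18 = 48
σ = (1, 2, 0): 19 + 6 + (-3) = 22
σ = (2, 0, 1): 1 + 11 + 19 = 31
σ = (2, 1, 0): 1 + 23 + (-3) = 21
Optimal value attained by: σ = (0, 1, 2).
Answer: det⊕(T) = 60; verdict: NONSINGULAR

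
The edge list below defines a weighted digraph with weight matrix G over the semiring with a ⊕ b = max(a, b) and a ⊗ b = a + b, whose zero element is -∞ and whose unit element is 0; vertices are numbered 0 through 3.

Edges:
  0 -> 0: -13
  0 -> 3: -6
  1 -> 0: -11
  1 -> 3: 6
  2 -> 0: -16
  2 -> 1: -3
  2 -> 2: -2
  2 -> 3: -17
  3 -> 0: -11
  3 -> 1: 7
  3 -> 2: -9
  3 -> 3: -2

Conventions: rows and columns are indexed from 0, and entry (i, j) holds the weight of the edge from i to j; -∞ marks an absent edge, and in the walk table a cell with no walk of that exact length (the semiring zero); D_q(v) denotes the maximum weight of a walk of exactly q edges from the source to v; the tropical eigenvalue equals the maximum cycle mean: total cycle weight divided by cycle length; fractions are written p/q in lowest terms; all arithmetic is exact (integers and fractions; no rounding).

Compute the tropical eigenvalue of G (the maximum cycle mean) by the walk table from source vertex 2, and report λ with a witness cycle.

q=0: [-∞, -∞, 0, -∞]
q=1: [-16, -3, -2, -17]
q=2: [-14, -5, -4, 3]
q=3: [-8, 10, -6, 1]
q=4: [-1, 8, -8, 16]
Optimal cycle mean attained by: cycle 1->3->1, total 6 + 7, length 2.
Answer: λ = 13/2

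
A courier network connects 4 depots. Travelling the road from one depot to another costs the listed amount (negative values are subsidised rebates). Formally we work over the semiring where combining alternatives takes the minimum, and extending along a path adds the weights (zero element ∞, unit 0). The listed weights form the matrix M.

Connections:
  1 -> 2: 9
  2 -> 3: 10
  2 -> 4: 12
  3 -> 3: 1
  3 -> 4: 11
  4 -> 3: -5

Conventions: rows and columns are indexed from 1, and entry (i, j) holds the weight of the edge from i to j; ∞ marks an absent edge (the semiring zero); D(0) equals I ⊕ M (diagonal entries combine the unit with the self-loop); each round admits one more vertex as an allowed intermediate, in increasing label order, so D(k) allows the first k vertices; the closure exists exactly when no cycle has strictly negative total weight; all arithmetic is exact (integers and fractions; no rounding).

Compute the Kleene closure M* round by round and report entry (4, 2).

D(0):
  [0, 9, ∞, ∞]
  [∞, 0, 10, 12]
  [∞, ∞, 0, 11]
  [∞, ∞, -5, 0]
D(1):
  [0, 9, ∞, ∞]
  [∞, 0, 10, 12]
  [∞, ∞, 0, 11]
  [∞, ∞, -5, 0]
D(2):
  [0, 9, 19, 21]
  [∞, 0, 10, 12]
  [∞, ∞, 0, 11]
  [∞, ∞, -5, 0]
D(3):
  [0, 9, 19, 21]
  [∞, 0, 10, 12]
  [∞, ∞, 0, 11]
  [∞, ∞, -5, 0]
D(4):
  [0, 9, 16, 21]
  [∞, 0, 7, 12]
  [∞, ∞, 0, 11]
  [∞, ∞, -5, 0]
Answer: M*[4][2] = ∞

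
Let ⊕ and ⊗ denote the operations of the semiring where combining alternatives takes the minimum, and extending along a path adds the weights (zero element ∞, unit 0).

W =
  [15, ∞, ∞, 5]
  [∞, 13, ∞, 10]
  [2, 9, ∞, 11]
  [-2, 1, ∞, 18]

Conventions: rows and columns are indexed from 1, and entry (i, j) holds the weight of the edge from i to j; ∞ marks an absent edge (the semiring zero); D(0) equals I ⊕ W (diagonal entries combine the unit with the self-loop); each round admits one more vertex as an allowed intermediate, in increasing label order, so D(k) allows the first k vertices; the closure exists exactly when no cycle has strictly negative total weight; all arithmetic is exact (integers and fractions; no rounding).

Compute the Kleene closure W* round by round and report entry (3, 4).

D(0):
  [0, ∞, ∞, 5]
  [∞, 0, ∞, 10]
  [2, 9, 0, 11]
  [-2, 1, ∞, 0]
D(1):
  [0, ∞, ∞, 5]
  [∞, 0, ∞, 10]
  [2, 9, 0, 7]
  [-2, 1, ∞, 0]
D(2):
  [0, ∞, ∞, 5]
  [∞, 0, ∞, 10]
  [2, 9, 0, 7]
  [-2, 1, ∞, 0]
D(3):
  [0, ∞, ∞, 5]
  [∞, 0, ∞, 10]
  [2, 9, 0, 7]
  [-2, 1, ∞, 0]
D(4):
  [0, 6, ∞, 5]
  [8, 0, ∞, 10]
  [2, 8, 0, 7]
  [-2, 1, ∞, 0]
Answer: W*[3][4] = 7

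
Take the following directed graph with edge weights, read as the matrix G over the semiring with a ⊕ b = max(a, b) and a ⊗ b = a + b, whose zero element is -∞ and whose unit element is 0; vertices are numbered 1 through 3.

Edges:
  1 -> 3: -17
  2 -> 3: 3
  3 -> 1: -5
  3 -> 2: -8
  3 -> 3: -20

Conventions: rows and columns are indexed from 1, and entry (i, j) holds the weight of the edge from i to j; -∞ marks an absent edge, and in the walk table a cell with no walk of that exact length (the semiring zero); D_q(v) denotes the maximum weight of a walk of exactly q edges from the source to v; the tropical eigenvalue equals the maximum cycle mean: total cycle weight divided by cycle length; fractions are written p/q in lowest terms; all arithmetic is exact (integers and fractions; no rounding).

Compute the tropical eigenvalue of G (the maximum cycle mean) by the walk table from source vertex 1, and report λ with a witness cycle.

q=0: [0, -∞, -∞]
q=1: [-∞, -∞, -17]
q=2: [-22, -25, -37]
q=3: [-42, -45, -22]
Optimal cycle mean attained by: cycle 2->3->2, total 3 + (-8), length 2.
Answer: λ = -5/2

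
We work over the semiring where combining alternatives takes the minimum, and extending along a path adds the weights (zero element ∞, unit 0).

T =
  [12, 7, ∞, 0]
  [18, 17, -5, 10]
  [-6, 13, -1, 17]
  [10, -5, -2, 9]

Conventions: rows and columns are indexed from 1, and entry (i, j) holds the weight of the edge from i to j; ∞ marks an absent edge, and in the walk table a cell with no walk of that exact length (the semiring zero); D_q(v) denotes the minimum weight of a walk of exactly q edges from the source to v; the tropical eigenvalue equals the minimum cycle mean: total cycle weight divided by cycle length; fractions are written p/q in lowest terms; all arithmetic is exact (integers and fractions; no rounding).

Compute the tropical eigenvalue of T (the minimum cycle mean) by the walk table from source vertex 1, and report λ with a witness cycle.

q=0: [0, ∞, ∞, ∞]
q=1: [12, 7, ∞, 0]
q=2: [10, -5, -2, 9]
q=3: [-8, 4, -10, 5]
q=4: [-16, -1, -11, -8]
Optimal cycle mean attained by: cycle 1->4->2->3->1, total 0 + (-5) + (-5) + (-6), length 4.
Answer: λ = -4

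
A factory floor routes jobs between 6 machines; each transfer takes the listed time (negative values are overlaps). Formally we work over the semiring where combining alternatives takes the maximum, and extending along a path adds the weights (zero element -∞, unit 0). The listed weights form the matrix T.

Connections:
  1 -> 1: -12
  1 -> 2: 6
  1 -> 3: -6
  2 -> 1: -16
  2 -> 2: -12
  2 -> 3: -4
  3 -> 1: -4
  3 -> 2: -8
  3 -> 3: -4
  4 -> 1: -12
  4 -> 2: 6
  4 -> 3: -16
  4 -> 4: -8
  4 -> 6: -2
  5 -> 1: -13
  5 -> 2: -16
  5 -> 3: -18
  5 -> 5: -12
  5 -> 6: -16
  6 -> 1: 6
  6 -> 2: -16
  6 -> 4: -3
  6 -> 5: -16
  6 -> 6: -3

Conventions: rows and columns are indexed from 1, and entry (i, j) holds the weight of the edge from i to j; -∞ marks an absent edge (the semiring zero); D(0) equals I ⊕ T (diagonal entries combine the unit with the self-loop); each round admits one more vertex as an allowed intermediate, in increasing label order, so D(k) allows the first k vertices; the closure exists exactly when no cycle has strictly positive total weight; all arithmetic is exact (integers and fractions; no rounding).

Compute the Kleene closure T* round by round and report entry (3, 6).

D(0):
  [0, 6, -6, -∞, -∞, -∞]
  [-16, 0, -4, -∞, -∞, -∞]
  [-4, -8, 0, -∞, -∞, -∞]
  [-12, 6, -16, 0, -∞, -2]
  [-13, -16, -18, -∞, 0, -16]
  [6, -16, -∞, -3, -16, 0]
D(1):
  [0, 6, -6, -∞, -∞, -∞]
  [-16, 0, -4, -∞, -∞, -∞]
  [-4, 2, 0, -∞, -∞, -∞]
  [-12, 6, -16, 0, -∞, -2]
  [-13, -7, -18, -∞, 0, -16]
  [6, 12, 0, -3, -16, 0]
D(2):
  [0, 6, 2, -∞, -∞, -∞]
  [-16, 0, -4, -∞, -∞, -∞]
  [-4, 2, 0, -∞, -∞, -∞]
  [-10, 6, 2, 0, -∞, -2]
  [-13, -7, -11, -∞, 0, -16]
  [6, 12, 8, -3, -16, 0]
D(3):
  [0, 6, 2, -∞, -∞, -∞]
  [-8, 0, -4, -∞, -∞, -∞]
  [-4, 2, 0, -∞, -∞, -∞]
  [-2, 6, 2, 0, -∞, -2]
  [-13, -7, -11, -∞, 0, -16]
  [6, 12, 8, -3, -16, 0]
D(4):
  [0, 6, 2, -∞, -∞, -∞]
  [-8, 0, -4, -∞, -∞, -∞]
  [-4, 2, 0, -∞, -∞, -∞]
  [-2, 6, 2, 0, -∞, -2]
  [-13, -7, -11, -∞, 0, -16]
  [6, 12, 8, -3, -16, 0]
D(5):
  [0, 6, 2, -∞, -∞, -∞]
  [-8, 0, -4, -∞, -∞, -∞]
  [-4, 2, 0, -∞, -∞, -∞]
  [-2, 6, 2, 0, -∞, -2]
  [-13, -7, -11, -∞, 0, -16]
  [6, 12, 8, -3, -16, 0]
D(6):
  [0, 6, 2, -∞, -∞, -∞]
  [-8, 0, -4, -∞, -∞, -∞]
  [-4, 2, 0, -∞, -∞, -∞]
  [4, 10, 6, 0, -18, -2]
  [-10, -4, -8, -19, 0, -16]
  [6, 12, 8, -3, -16, 0]
Answer: T*[3][6] = -∞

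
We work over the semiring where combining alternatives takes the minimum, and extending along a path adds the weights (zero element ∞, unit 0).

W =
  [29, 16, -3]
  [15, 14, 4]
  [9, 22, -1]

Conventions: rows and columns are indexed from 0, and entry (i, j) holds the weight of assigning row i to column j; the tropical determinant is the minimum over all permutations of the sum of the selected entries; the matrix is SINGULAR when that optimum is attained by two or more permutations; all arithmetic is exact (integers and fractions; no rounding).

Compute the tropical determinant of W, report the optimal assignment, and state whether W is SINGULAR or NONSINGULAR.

σ = (0, 1, 2): 29 + 14 + (-1) = 42
σ = (0, 2, 1): 29 + 4 + 22 = 55
σ = (1, 0, 2): 16 + 15 + (-1) = 30
σ = (1, 2, 0): 16 + 4 + 9 = 29
σ = (2, 0, 1): (-3) + 15 + 22 = 34
σ = (2, 1, 0): (-3) + 14 + 9 = 20
Optimal value attained by: σ = (2, 1, 0).
Answer: det⊕(W) = 20; verdict: NONSINGULAR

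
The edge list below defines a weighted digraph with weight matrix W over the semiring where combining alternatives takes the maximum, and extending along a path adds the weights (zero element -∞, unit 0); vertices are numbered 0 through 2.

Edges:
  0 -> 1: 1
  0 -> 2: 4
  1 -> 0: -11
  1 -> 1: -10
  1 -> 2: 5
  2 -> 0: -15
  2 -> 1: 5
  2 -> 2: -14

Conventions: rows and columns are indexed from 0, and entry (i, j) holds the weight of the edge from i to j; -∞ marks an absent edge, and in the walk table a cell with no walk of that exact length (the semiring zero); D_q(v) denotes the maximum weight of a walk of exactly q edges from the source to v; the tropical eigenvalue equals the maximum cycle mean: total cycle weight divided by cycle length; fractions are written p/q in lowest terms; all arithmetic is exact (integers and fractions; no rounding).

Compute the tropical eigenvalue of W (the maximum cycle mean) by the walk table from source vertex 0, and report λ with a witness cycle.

q=0: [0, -∞, -∞]
q=1: [-∞, 1, 4]
q=2: [-10, 9, 6]
q=3: [-2, 11, 14]
Optimal cycle mean attained by: cycle 1->2->1, total 5 + 5, length 2.
Answer: λ = 5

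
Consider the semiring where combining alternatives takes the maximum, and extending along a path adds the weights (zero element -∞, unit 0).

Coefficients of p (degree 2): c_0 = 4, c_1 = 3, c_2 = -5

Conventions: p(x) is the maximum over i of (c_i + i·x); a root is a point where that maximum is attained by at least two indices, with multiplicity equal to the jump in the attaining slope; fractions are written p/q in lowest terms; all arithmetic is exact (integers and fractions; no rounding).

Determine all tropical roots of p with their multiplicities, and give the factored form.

hull edge (i=0, c=4) to (i=1, c=3): slope -1, span 1
hull edge (i=1, c=3) to (i=2, c=-5): slope -8, span 1
Factored form: p(x) = -5 ⊗ (x ⊕ 1) ⊗ (x ⊕ 8)
Answer: roots = 1 (mult 1), 8 (mult 1)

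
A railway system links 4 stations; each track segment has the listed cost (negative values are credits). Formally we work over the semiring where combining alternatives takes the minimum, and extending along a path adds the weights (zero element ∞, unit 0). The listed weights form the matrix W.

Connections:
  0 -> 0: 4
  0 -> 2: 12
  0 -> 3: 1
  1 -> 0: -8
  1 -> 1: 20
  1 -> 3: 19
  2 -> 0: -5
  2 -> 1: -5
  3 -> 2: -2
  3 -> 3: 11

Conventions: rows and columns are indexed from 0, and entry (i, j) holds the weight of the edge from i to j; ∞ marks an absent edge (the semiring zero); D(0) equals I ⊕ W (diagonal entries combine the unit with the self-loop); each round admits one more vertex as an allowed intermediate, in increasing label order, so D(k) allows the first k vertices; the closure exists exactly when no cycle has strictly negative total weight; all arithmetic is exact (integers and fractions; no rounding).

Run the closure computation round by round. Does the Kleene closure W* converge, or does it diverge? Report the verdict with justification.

D(0):
  [0, ∞, 12, 1]
  [-8, 0, ∞, 19]
  [-5, -5, 0, ∞]
  [∞, ∞, -2, 0]
D(1):
  [0, ∞, 12, 1]
  [-8, 0, 4, -7]
  [-5, -5, 0, -4]
  [∞, ∞, -2, 0]
Detection: at round 2, diagonal entry (2, 2) turns strictly negative.
Key observation: the cycle 2->1->0->2 has total weight (-5) + (-8) + 12, which is strictly negative.
Answer: DIVERGES — negative cycle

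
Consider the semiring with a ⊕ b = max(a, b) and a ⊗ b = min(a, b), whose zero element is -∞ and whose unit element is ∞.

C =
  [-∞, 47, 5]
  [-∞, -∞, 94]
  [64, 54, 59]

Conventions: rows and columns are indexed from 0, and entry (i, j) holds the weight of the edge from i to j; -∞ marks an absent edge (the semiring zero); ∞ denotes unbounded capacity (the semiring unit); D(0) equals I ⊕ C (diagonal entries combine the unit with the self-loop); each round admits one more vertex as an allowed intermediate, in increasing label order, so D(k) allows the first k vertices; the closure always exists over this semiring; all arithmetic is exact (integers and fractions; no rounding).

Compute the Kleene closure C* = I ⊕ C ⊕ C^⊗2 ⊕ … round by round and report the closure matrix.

D(0):
  [∞, 47, 5]
  [-∞, ∞, 94]
  [64, 54, ∞]
D(1):
  [∞, 47, 5]
  [-∞, ∞, 94]
  [64, 54, ∞]
D(2):
  [∞, 47, 47]
  [-∞, ∞, 94]
  [64, 54, ∞]
D(3):
  [∞, 47, 47]
  [64, ∞, 94]
  [64, 54, ∞]
Answer: C* = [[∞, 47, 47], [64, ∞, 94], [64, 54, ∞]]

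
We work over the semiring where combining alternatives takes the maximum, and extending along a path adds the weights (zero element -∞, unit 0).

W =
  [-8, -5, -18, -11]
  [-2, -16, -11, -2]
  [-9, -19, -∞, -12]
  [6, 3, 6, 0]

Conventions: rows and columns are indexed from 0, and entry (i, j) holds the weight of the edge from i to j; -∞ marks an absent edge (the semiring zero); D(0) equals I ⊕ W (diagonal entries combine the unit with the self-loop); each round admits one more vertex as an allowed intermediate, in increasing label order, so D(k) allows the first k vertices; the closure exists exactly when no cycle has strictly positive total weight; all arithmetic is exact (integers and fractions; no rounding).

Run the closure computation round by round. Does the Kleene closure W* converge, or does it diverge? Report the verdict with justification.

D(0):
  [0, -5, -18, -11]
  [-2, 0, -11, -2]
  [-9, -19, 0, -12]
  [6, 3, 6, 0]
D(1):
  [0, -5, -18, -11]
  [-2, 0, -11, -2]
  [-9, -14, 0, -12]
  [6, 3, 6, 0]
Detection: at round 2, diagonal entry (3, 3) turns strictly positive.
Key observation: the cycle 3->1->3 has total weight 3 + (-2), which is strictly positive.
Answer: DIVERGES — positive cycle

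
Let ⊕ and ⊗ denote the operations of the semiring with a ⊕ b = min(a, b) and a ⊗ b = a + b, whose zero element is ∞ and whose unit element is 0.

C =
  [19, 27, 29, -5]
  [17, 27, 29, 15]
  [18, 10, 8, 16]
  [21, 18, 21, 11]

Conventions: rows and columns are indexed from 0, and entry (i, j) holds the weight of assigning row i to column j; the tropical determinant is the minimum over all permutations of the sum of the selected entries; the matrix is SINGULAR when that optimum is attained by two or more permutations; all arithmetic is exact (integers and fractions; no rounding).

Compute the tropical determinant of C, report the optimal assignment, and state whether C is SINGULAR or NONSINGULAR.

σ = (0, 1, 2, 3): 19 + 27 + 8 + 11 = 65
σ = (0, 1, 3, 2): 19 + 27 + 16 + 21 = 83
σ = (0, 2, 1, 3): 19 + 29 + 10 + 11 = 69
σ = (0, 2, 3, 1): 19 + 29 + 16 + 18 = 82
σ = (0, 3, 1, 2): 19 + 15 + 10 + 21 = 65
σ = (0, 3, 2, 1): 19 + 15 + 8 + 18 = 60
σ = (1, 0, 2, 3): 27 + 17 + 8 + 11 = 63
σ = (1, 0, 3, 2): 27 + 17 + 16 + 21 = 81
σ = (1, 2, 0, 3): 27 + 29 + 18 + 11 = 85
σ = (1, 2, 3, 0): 27 + 29 + 16 + 21 = 93
σ = (1, 3, 0, 2): 27 + 15 + 18 + 21 = 81
σ = (1, 3, 2, 0): 27 + 15 + 8 + 21 = 71
σ = (2, 0, 1, 3): 29 + 17 + 10 + 11 = 67
σ = (2, 0, 3, 1): 29 + 17 + 16 + 18 = 80
σ = (2, 1, 0, 3): 29 + 27 + 18 + 11 = 85
σ = (2, 1, 3, 0): 29 + 27 + 16 + 21 = 93
σ = (2, 3, 0, 1): 29 + 15 + 18 + 18 = 80
σ = (2, 3, 1, 0): 29 + 15 + 10 + 21 = 75
σ = (3, 0, 1, 2): (-5) + 17 + 10 + 21 = 43
σ = (3, 0, 2, 1): (-5) + 17 + 8 + 18 = 38
σ = (3, 1, 0, 2): (-5) + 27 + 18 + 21 = 61
σ = (3, 1, 2, 0): (-5) + 27 + 8 + 21 = 51
σ = (3, 2, 0, 1): (-5) + 29 + 18 + 18 = 60
σ = (3, 2, 1, 0): (-5) + 29 + 10 + 21 = 55
Optimal value attained by: σ = (3, 0, 2, 1).
Answer: det⊕(C) = 38; verdict: NONSINGULAR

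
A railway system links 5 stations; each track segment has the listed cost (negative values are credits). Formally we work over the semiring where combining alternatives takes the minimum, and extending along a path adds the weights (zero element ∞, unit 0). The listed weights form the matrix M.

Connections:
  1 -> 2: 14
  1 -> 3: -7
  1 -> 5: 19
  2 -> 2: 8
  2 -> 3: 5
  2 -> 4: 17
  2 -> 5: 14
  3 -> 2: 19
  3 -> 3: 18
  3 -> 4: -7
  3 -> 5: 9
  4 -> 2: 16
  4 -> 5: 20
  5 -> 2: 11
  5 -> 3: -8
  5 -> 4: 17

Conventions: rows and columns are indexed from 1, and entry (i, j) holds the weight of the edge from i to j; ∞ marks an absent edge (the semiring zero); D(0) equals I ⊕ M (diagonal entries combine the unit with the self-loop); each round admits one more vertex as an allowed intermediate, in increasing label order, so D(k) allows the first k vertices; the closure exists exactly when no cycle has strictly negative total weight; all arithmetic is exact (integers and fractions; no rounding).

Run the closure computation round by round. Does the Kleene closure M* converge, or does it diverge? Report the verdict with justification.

D(0):
  [0, 14, -7, ∞, 19]
  [∞, 0, 5, 17, 14]
  [∞, 19, 0, -7, 9]
  [∞, 16, ∞, 0, 20]
  [∞, 11, -8, 17, 0]
D(1):
  [0, 14, -7, ∞, 19]
  [∞, 0, 5, 17, 14]
  [∞, 19, 0, -7, 9]
  [∞, 16, ∞, 0, 20]
  [∞, 11, -8, 17, 0]
D(2):
  [0, 14, -7, 31, 19]
  [∞, 0, 5, 17, 14]
  [∞, 19, 0, -7, 9]
  [∞, 16, 21, 0, 20]
  [∞, 11, -8, 17, 0]
D(3):
  [0, 12, -7, -14, 2]
  [∞, 0, 5, -2, 14]
  [∞, 19, 0, -7, 9]
  [∞, 16, 21, 0, 20]
  [∞, 11, -8, -15, 0]
D(4):
  [0, 2, -7, -14, 2]
  [∞, 0, 5, -2, 14]
  [∞, 9, 0, -7, 9]
  [∞, 16, 21, 0, 20]
  [∞, 1, -8, -15, 0]
D(5):
  [0, 2, -7, -14, 2]
  [∞, 0, 5, -2, 14]
  [∞, 9, 0, -7, 9]
  [∞, 16, 12, 0, 20]
  [∞, 1, -8, -15, 0]
Key observation: every diagonal entry stays at the unit through all rounds, so no improving cycle exists.
Answer: CONVERGES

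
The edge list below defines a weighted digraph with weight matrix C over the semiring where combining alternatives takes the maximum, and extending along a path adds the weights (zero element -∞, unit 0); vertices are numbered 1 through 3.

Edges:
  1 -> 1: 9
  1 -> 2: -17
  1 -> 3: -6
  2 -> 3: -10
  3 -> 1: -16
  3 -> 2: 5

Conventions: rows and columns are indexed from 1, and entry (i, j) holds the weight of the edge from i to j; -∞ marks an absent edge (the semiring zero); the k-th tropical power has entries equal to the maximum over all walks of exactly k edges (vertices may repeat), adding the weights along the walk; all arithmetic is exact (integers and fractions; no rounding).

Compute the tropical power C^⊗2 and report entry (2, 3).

C^⊗2:
  [18, -1, 3]
  [-26, -5, -∞]
  [-7, -33, -5]
Key observation: no walk of exactly 2 edges connects these vertices, so the entry is the semiring zero.
Answer: (C^⊗2)[2][3] = -∞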